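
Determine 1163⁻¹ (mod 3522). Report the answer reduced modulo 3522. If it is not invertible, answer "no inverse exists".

Run Euclid on (3522, 1163):
3522 = 3*1163 + 33
1163 = 35*33 + 8
33 = 4*8 + 1
8 = 8*1 + 0
Since gcd(1163, 3522) = 1, back-substitute to write 1 as a combination:
1 = 33 − 4·8
1 = −4·1163 + 141·33
1 = 141·3522 − 427·1163
Thus 1163·(-427) ≡ 1 (mod 3522); reducing, -427 mod 3522 = 3095.

3095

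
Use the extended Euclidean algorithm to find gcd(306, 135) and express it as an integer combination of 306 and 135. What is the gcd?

9

Repeated division:
306 = 2×135 + 36
135 = 3×36 + 27
36 = 1×27 + 9
27 = 3×9 + 0
gcd(306, 135) = 9.
Back-substituting:
9 = 36 − 27
9 = −135 + 4·36
9 = 4·306 − 9·135
So 9 = (4)·306 + (-9)·135.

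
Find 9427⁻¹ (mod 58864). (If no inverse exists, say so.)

Extended Euclidean algorithm:
58864 = 6×9427 + 2302
9427 = 4×2302 + 219
2302 = 10×219 + 112
219 = 1×112 + 107
112 = 1×107 + 5
107 = 21×5 + 2
5 = 2×2 + 1
2 = 2×1 + 0
The gcd is 1. Working backward:
1 = 5 − 2·2
1 = −2·107 + 43·5
1 = 43·112 − 45·107
1 = −45·219 + 88·112
1 = 88·2302 − 925·219
1 = −925·9427 + 3788·2302
1 = 3788·58864 − 23653·9427
Thus 9427·(-23653) ≡ 1 (mod 58864); reducing, -23653 mod 58864 = 35211.

35211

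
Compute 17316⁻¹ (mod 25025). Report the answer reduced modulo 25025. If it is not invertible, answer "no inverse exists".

no inverse exists

Euclidean algorithm on 25025, 17316:
25025 = 1·17316 + 7709
17316 = 2·7709 + 1898
7709 = 4·1898 + 117
1898 = 16·117 + 26
117 = 4·26 + 13
26 = 2·13 + 0
gcd(17316, 25025) = 13 ≠ 1, so 17316 has no multiplicative inverse modulo 25025.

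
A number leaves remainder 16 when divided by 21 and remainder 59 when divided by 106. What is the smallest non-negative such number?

2179

Write x = 16 + 21·k. Then 21·k ≡ 59 − 16 ≡ 43 (mod 106).
Need 21⁻¹ mod 106. Extended Euclid on (106, 21):
106 = 5·21 + 1
21 = 21·1 + 0
Back-substitute:
1 = 106 − 5·21
21⁻¹ ≡ 101 (mod 106), so k ≡ 101·43 ≡ 103 (mod 106).
x = 16 + 21·103 = 2179.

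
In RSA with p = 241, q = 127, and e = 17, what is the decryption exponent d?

φ(n) = (p−1)(q−1) = 240·126 = 30240.
Need d with 17·d ≡ 1 (mod 30240). Apply the extended Euclidean algorithm:
30240 = 1778×17 + 14
17 = 1×14 + 3
14 = 4×3 + 2
3 = 1×2 + 1
2 = 2×1 + 0
Back-substitute:
1 = 3 − 2
1 = −14 + 5·3
1 = 5·17 − 6·14
1 = −6·30240 + 10673·17
So 17·10673 ≡ 1 (mod 30240), hence d = 10673.

10673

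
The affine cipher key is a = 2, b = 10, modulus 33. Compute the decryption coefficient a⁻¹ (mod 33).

gcd(33, 2) by repeated division:
33 = 16·2 + 1
2 = 2·1 + 0
The gcd is 1. Working backward:
1 = 33 − 16·2
Thus 2·(-16) ≡ 1 (mod 33); reducing, -16 mod 33 = 17.

17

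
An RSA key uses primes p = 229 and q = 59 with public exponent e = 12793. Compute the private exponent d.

φ(n) = (p−1)(q−1) = 228·58 = 13224.
Need d with 12793·d ≡ 1 (mod 13224). Apply the extended Euclidean algorithm:
13224 = 1×12793 + 431
12793 = 29×431 + 294
431 = 1×294 + 137
294 = 2×137 + 20
137 = 6×20 + 17
20 = 1×17 + 3
17 = 5×3 + 2
3 = 1×2 + 1
2 = 2×1 + 0
Back-substitute:
1 = 3 − 2
1 = −17 + 6·3
1 = 6·20 − 7·17
1 = −7·137 + 48·20
1 = 48·294 − 103·137
1 = −103·431 + 151·294
1 = 151·12793 − 4482·431
1 = −4482·13224 + 4633·12793
So 12793·4633 ≡ 1 (mod 13224), hence d = 4633.

4633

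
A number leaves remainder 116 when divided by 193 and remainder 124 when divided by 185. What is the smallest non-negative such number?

Write x = 116 + 193·k. Then 193·k ≡ 124 − 116 ≡ 8 (mod 185).
Need 193⁻¹ mod 185. Extended Euclid on (185, 8):
185 = 23·8 + 1
8 = 8·1 + 0
Back-substitute:
1 = 185 − 23·8
193⁻¹ ≡ 162 (mod 185), so k ≡ 162·8 ≡ 1 (mod 185).
x = 116 + 193·1 = 309.

309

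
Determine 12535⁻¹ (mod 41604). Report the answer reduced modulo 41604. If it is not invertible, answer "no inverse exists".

31783

Run Euclid on (41604, 12535):
41604 = 3·12535 + 3999
12535 = 3·3999 + 538
3999 = 7·538 + 233
538 = 2·233 + 72
233 = 3·72 + 17
72 = 4·17 + 4
17 = 4·4 + 1
4 = 4·1 + 0
The gcd is 1. Working backward:
1 = 17 − 4·4
1 = −4·72 + 17·17
1 = 17·233 − 55·72
1 = −55·538 + 127·233
1 = 127·3999 − 944·538
1 = −944·12535 + 2959·3999
1 = 2959·41604 − 9821·12535
Thus 12535·(-9821) ≡ 1 (mod 41604); reducing, -9821 mod 41604 = 31783.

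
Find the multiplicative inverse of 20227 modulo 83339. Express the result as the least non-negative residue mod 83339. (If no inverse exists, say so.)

gcd(83339, 20227) by repeated division:
83339 = 4×20227 + 2431
20227 = 8×2431 + 779
2431 = 3×779 + 94
779 = 8×94 + 27
94 = 3×27 + 13
27 = 2×13 + 1
13 = 13×1 + 0
The gcd is 1. Working backward:
1 = 27 − 2·13
1 = −2·94 + 7·27
1 = 7·779 − 58·94
1 = −58·2431 + 181·779
1 = 181·20227 − 1506·2431
1 = −1506·83339 + 6205·20227
So 20227·6205 ≡ 1 (mod 83339).

6205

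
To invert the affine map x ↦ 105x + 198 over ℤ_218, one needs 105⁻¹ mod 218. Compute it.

27

Extended Euclidean algorithm:
218 = 2×105 + 8
105 = 13×8 + 1
8 = 8×1 + 0
Since gcd(105, 218) = 1, back-substitute to write 1 as a combination:
1 = 105 − 13·8
1 = −13·218 + 27·105
So 105·27 ≡ 1 (mod 218).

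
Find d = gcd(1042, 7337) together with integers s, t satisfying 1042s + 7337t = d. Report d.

Apply Euclid's algorithm to 7337 and 1042:
7337 = 7*1042 + 43
1042 = 24*43 + 10
43 = 4*10 + 3
10 = 3*3 + 1
3 = 3*1 + 0
gcd(1042, 7337) = 1.
Express as a combination:
1 = 10 − 3·3
1 = −3·43 + 13·10
1 = 13·1042 − 315·43
1 = −315·7337 + 2218·1042
So 1 = (-315)·7337 + (2218)·1042.

1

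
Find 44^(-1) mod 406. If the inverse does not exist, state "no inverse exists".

no inverse exists

Euclidean algorithm on 406, 44:
406 = 9·44 + 10
44 = 4·10 + 4
10 = 2·4 + 2
4 = 2·2 + 0
gcd(44, 406) = 2 ≠ 1, so 44 has no multiplicative inverse modulo 406.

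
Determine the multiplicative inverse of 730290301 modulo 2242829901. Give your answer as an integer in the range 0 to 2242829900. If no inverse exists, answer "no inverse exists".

Euclidean algorithm on 2242829901, 730290301:
2242829901 = 3*730290301 + 51958998
730290301 = 14*51958998 + 2864329
51958998 = 18*2864329 + 401076
2864329 = 7*401076 + 56797
401076 = 7*56797 + 3497
56797 = 16*3497 + 845
3497 = 4*845 + 117
845 = 7*117 + 26
117 = 4*26 + 13
26 = 2*13 + 0
The gcd is 13, not 1, hence no inverse exists.

no inverse exists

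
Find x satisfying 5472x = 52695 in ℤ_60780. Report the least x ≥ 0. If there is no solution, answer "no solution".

gcd(5472, 60780):
60780 = 11×5472 + 588
5472 = 9×588 + 180
588 = 3×180 + 48
180 = 3×48 + 36
48 = 1×36 + 12
36 = 3×12 + 0
gcd = 12, but 12 ∤ 52695, so the congruence has no solution.

no solution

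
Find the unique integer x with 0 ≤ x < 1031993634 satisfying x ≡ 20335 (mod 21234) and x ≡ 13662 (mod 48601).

Write x = 20335 + 21234·k. Then 21234·k ≡ 13662 − 20335 ≡ 41928 (mod 48601).
Need 21234⁻¹ mod 48601. Extended Euclid on (48601, 21234):
48601 = 2*21234 + 6133
21234 = 3*6133 + 2835
6133 = 2*2835 + 463
2835 = 6*463 + 57
463 = 8*57 + 7
57 = 8*7 + 1
7 = 7*1 + 0
Back-substitute:
1 = 57 − 8·7
1 = −8·463 + 65·57
1 = 65·2835 − 398·463
1 = −398·6133 + 861·2835
1 = 861·21234 − 2981·6133
1 = −2981·48601 + 6823·21234
21234⁻¹ ≡ 6823 (mod 48601), so k ≡ 6823·41928 ≡ 9258 (mod 48601).
x = 20335 + 21234·9258 = 196604707.

196604707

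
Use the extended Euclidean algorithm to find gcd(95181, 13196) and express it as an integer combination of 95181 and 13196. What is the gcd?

1

Repeated division:
95181 = 7×13196 + 2809
13196 = 4×2809 + 1960
2809 = 1×1960 + 849
1960 = 2×849 + 262
849 = 3×262 + 63
262 = 4×63 + 10
63 = 6×10 + 3
10 = 3×3 + 1
3 = 3×1 + 0
gcd(95181, 13196) = 1.
Express as a combination:
1 = 10 − 3·3
1 = −3·63 + 19·10
1 = 19·262 − 79·63
1 = −79·849 + 256·262
1 = 256·1960 − 591·849
1 = −591·2809 + 847·1960
1 = 847·13196 − 3979·2809
1 = −3979·95181 + 28700·13196
So 1 = (-3979)·95181 + (28700)·13196.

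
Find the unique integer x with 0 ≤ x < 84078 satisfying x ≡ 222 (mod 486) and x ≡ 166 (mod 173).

67290

Write x = 222 + 486·k. Then 486·k ≡ 166 − 222 ≡ 117 (mod 173).
Need 486⁻¹ mod 173. Extended Euclid on (173, 140):
173 = 1×140 + 33
140 = 4×33 + 8
33 = 4×8 + 1
8 = 8×1 + 0
Back-substitute:
1 = 33 − 4·8
1 = −4·140 + 17·33
1 = 17·173 − 21·140
486⁻¹ ≡ 152 (mod 173), so k ≡ 152·117 ≡ 138 (mod 173).
x = 222 + 486·138 = 67290.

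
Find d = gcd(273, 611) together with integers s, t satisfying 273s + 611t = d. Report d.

13

Repeated division:
611 = 2·273 + 65
273 = 4·65 + 13
65 = 5·13 + 0
gcd(273, 611) = 13.
Back-substituting:
13 = 273 − 4·65
13 = −4·611 + 9·273
So 13 = (-4)·611 + (9)·273.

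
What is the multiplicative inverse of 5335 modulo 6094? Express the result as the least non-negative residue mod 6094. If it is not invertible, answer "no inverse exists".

Euclidean algorithm on 6094, 5335:
6094 = 1·5335 + 759
5335 = 7·759 + 22
759 = 34·22 + 11
22 = 2·11 + 0
gcd(5335, 6094) = 11 ≠ 1, so 5335 has no multiplicative inverse modulo 6094.

no inverse exists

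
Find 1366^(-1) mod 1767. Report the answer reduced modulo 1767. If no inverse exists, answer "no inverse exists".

1225

Extended Euclidean algorithm:
1767 = 1·1366 + 401
1366 = 3·401 + 163
401 = 2·163 + 75
163 = 2·75 + 13
75 = 5·13 + 10
13 = 1·10 + 3
10 = 3·3 + 1
3 = 3·1 + 0
Since gcd(1366, 1767) = 1, back-substitute to write 1 as a combination:
1 = 10 − 3·3
1 = −3·13 + 4·10
1 = 4·75 − 23·13
1 = −23·163 + 50·75
1 = 50·401 − 123·163
1 = −123·1366 + 419·401
1 = 419·1767 − 542·1366
Thus 1366·(-542) ≡ 1 (mod 1767); reducing, -542 mod 1767 = 1225.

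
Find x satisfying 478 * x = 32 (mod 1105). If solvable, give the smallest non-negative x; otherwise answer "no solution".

First find gcd(478, 1105):
1105 = 2*478 + 149
478 = 3*149 + 31
149 = 4*31 + 25
31 = 1*25 + 6
25 = 4*6 + 1
6 = 6*1 + 0
gcd = 1, so a unique solution mod 1105 exists.
Back-substitute for the Bézout coefficients:
1 = 25 − 4·6
1 = −4·31 + 5·25
1 = 5·149 − 24·31
1 = −24·478 + 77·149
1 = 77·1105 − 178·478
So 478·(-178) ≡ 1 (mod 1105), giving 478⁻¹ ≡ 927.
x ≡ 478⁻¹·32 ≡ 927·32 ≡ 934 (mod 1105).

934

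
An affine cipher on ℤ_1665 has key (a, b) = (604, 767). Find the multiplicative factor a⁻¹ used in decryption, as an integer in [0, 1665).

1144

Extended Euclidean algorithm:
1665 = 2·604 + 457
604 = 1·457 + 147
457 = 3·147 + 16
147 = 9·16 + 3
16 = 5·3 + 1
3 = 3·1 + 0
gcd = 1, so the inverse exists. Back-substitute:
1 = 16 − 5·3
1 = −5·147 + 46·16
1 = 46·457 − 143·147
1 = −143·604 + 189·457
1 = 189·1665 − 521·604
So 604·(-521) ≡ 1 (mod 1665), and -521 ≡ 1144 (mod 1665).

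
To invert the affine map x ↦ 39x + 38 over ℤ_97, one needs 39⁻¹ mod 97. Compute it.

Extended Euclidean algorithm:
97 = 2·39 + 19
39 = 2·19 + 1
19 = 19·1 + 0
Since gcd(39, 97) = 1, back-substitute to write 1 as a combination:
1 = 39 − 2·19
1 = −2·97 + 5·39
So 39·5 ≡ 1 (mod 97).

5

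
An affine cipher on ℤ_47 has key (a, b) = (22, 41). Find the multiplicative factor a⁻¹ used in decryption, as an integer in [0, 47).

Apply the Euclidean algorithm to 47 and 22:
47 = 2·22 + 3
22 = 7·3 + 1
3 = 3·1 + 0
gcd = 1, so the inverse exists. Back-substitute:
1 = 22 − 7·3
1 = −7·47 + 15·22
So 22·15 ≡ 1 (mod 47).

15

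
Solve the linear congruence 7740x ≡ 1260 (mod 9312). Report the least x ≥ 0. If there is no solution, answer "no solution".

First find gcd(7740, 9312):
9312 = 1·7740 + 1572
7740 = 4·1572 + 1452
1572 = 1·1452 + 120
1452 = 12·120 + 12
120 = 10·12 + 0
gcd = 12 and 12 | 1260, so solutions exist. Divide through by 12: 645x ≡ 105 (mod 776).
Now find 645⁻¹ mod 776:
776 = 1*645 + 131
645 = 4*131 + 121
131 = 1*121 + 10
121 = 12*10 + 1
10 = 10*1 + 0
Back-substitute:
1 = 121 − 12·10
1 = −12·131 + 13·121
1 = 13·645 − 64·131
1 = −64·776 + 77·645
So 645⁻¹ ≡ 77 (mod 776).
Then x ≡ 77·105 ≡ 325 (mod 776); the smallest non-negative solution is x = 325.

325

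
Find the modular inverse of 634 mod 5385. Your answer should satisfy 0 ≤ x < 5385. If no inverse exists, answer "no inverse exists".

4714

Extended Euclidean algorithm:
5385 = 8·634 + 313
634 = 2·313 + 8
313 = 39·8 + 1
8 = 8·1 + 0
Since gcd(634, 5385) = 1, back-substitute to write 1 as a combination:
1 = 313 − 39·8
1 = −39·634 + 79·313
1 = 79·5385 − 671·634
Hence 634⁻¹ ≡ -671 ≡ 4714 (mod 5385).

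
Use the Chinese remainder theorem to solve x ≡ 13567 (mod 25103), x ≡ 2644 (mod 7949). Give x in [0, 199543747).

33952823

Write x = 13567 + 25103·k. Then 25103·k ≡ 2644 − 13567 ≡ 4975 (mod 7949).
Need 25103⁻¹ mod 7949. Extended Euclid on (7949, 1256):
7949 = 6×1256 + 413
1256 = 3×413 + 17
413 = 24×17 + 5
17 = 3×5 + 2
5 = 2×2 + 1
2 = 2×1 + 0
Back-substitute:
1 = 5 − 2·2
1 = −2·17 + 7·5
1 = 7·413 − 170·17
1 = −170·1256 + 517·413
1 = 517·7949 − 3272·1256
25103⁻¹ ≡ 4677 (mod 7949), so k ≡ 4677·4975 ≡ 1352 (mod 7949).
x = 13567 + 25103·1352 = 33952823.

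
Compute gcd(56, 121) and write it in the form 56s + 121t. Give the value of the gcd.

1

Euclidean algorithm:
121 = 2×56 + 9
56 = 6×9 + 2
9 = 4×2 + 1
2 = 2×1 + 0
gcd(56, 121) = 1.
Express as a combination:
1 = 9 − 4·2
1 = −4·56 + 25·9
1 = 25·121 − 54·56
So 1 = (25)·121 + (-54)·56.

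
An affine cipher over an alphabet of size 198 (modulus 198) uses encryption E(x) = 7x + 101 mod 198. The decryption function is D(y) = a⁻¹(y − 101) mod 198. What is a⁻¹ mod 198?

85

Extended Euclidean algorithm:
198 = 28*7 + 2
7 = 3*2 + 1
2 = 2*1 + 0
The gcd is 1. Working backward:
1 = 7 − 3·2
1 = −3·198 + 85·7
So 7·85 ≡ 1 (mod 198).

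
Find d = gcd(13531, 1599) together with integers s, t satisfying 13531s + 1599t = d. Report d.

Apply Euclid's algorithm to 13531 and 1599:
13531 = 8×1599 + 739
1599 = 2×739 + 121
739 = 6×121 + 13
121 = 9×13 + 4
13 = 3×4 + 1
4 = 4×1 + 0
gcd(13531, 1599) = 1.
Express as a combination:
1 = 13 − 3·4
1 = −3·121 + 28·13
1 = 28·739 − 171·121
1 = −171·1599 + 370·739
1 = 370·13531 − 3131·1599
So 1 = (370)·13531 + (-3131)·1599.

1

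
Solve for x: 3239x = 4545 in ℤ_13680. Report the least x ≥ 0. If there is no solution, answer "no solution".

First find gcd(3239, 13680):
13680 = 4*3239 + 724
3239 = 4*724 + 343
724 = 2*343 + 38
343 = 9*38 + 1
38 = 38*1 + 0
gcd = 1, so a unique solution mod 13680 exists.
Back-substitute for the Bézout coefficients:
1 = 343 − 9·38
1 = −9·724 + 19·343
1 = 19·3239 − 85·724
1 = −85·13680 + 359·3239
So 3239·(359) ≡ 1 (mod 13680), giving 3239⁻¹ ≡ 359.
x ≡ 3239⁻¹·4545 ≡ 359·4545 ≡ 3735 (mod 13680).

3735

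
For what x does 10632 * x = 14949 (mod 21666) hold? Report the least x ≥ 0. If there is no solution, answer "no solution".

gcd(10632, 21666):
21666 = 2·10632 + 402
10632 = 26·402 + 180
402 = 2·180 + 42
180 = 4·42 + 12
42 = 3·12 + 6
12 = 2·6 + 0
gcd = 6, but 6 ∤ 14949, so the congruence has no solution.

no solution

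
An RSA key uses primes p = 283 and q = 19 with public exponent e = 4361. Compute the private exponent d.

φ(n) = (p−1)(q−1) = 282·18 = 5076.
Need d with 4361·d ≡ 1 (mod 5076). Apply the extended Euclidean algorithm:
5076 = 1·4361 + 715
4361 = 6·715 + 71
715 = 10·71 + 5
71 = 14·5 + 1
5 = 5·1 + 0
Back-substitute:
1 = 71 − 14·5
1 = −14·715 + 141·71
1 = 141·4361 − 860·715
1 = −860·5076 + 1001·4361
So 4361·1001 ≡ 1 (mod 5076), hence d = 1001.

1001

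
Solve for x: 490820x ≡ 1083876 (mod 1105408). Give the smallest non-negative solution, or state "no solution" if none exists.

242601

First find gcd(490820, 1105408):
1105408 = 2*490820 + 123768
490820 = 3*123768 + 119516
123768 = 1*119516 + 4252
119516 = 28*4252 + 460
4252 = 9*460 + 112
460 = 4*112 + 12
112 = 9*12 + 4
12 = 3*4 + 0
gcd = 4 and 4 | 1083876, so solutions exist. Divide through by 4: 122705x ≡ 270969 (mod 276352).
Now find 122705⁻¹ mod 276352:
276352 = 2×122705 + 30942
122705 = 3×30942 + 29879
30942 = 1×29879 + 1063
29879 = 28×1063 + 115
1063 = 9×115 + 28
115 = 4×28 + 3
28 = 9×3 + 1
3 = 3×1 + 0
Back-substitute:
1 = 28 − 9·3
1 = −9·115 + 37·28
1 = 37·1063 − 342·115
1 = −342·29879 + 9613·1063
1 = 9613·30942 − 9955·29879
1 = −9955·122705 + 39478·30942
1 = 39478·276352 − 88911·122705
So 122705·(-88911) ≡ 1 (mod 276352), i.e. 122705⁻¹ ≡ 187441.
Then x ≡ 187441·270969 ≡ 242601 (mod 276352); the smallest non-negative solution is x = 242601.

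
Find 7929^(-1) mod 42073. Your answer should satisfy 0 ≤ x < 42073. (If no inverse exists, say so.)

31832

Run Euclid on (42073, 7929):
42073 = 5×7929 + 2428
7929 = 3×2428 + 645
2428 = 3×645 + 493
645 = 1×493 + 152
493 = 3×152 + 37
152 = 4×37 + 4
37 = 9×4 + 1
4 = 4×1 + 0
The gcd is 1. Working backward:
1 = 37 − 9·4
1 = −9·152 + 37·37
1 = 37·493 − 120·152
1 = −120·645 + 157·493
1 = 157·2428 − 591·645
1 = −591·7929 + 1930·2428
1 = 1930·42073 − 10241·7929
So 7929·(-10241) ≡ 1 (mod 42073), and -10241 ≡ 31832 (mod 42073).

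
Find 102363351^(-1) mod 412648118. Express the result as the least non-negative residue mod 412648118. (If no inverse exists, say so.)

Apply the Euclidean algorithm to 412648118 and 102363351:
412648118 = 4×102363351 + 3194714
102363351 = 32×3194714 + 132503
3194714 = 24×132503 + 14642
132503 = 9×14642 + 725
14642 = 20×725 + 142
725 = 5×142 + 15
142 = 9×15 + 7
15 = 2×7 + 1
7 = 7×1 + 0
gcd = 1, so the inverse exists. Back-substitute:
1 = 15 − 2·7
1 = −2·142 + 19·15
1 = 19·725 − 97·142
1 = −97·14642 + 1959·725
1 = 1959·132503 − 17728·14642
1 = −17728·3194714 + 427431·132503
1 = 427431·102363351 − 13695520·3194714
1 = −13695520·412648118 + 55209511·102363351
So 102363351·55209511 ≡ 1 (mod 412648118).

55209511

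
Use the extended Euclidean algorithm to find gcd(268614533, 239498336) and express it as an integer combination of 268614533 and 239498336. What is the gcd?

Apply Euclid's algorithm to 268614533 and 239498336:
268614533 = 1*239498336 + 29116197
239498336 = 8*29116197 + 6568760
29116197 = 4*6568760 + 2841157
6568760 = 2*2841157 + 886446
2841157 = 3*886446 + 181819
886446 = 4*181819 + 159170
181819 = 1*159170 + 22649
159170 = 7*22649 + 627
22649 = 36*627 + 77
627 = 8*77 + 11
77 = 7*11 + 0
gcd(268614533, 239498336) = 11.
Back-substituting:
11 = 627 − 8·77
11 = −8·22649 + 289·627
11 = 289·159170 − 2031·22649
11 = −2031·181819 + 2320·159170
11 = 2320·886446 − 11311·181819
11 = −11311·2841157 + 36253·886446
11 = 36253·6568760 − 83817·2841157
11 = −83817·29116197 + 371521·6568760
11 = 371521·239498336 − 3055985·29116197
11 = −3055985·268614533 + 3427506·239498336
So 11 = (-3055985)·268614533 + (3427506)·239498336.

11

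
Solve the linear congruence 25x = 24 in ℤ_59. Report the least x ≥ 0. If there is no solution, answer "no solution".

34

First find gcd(25, 59):
59 = 2*25 + 9
25 = 2*9 + 7
9 = 1*7 + 2
7 = 3*2 + 1
2 = 2*1 + 0
gcd = 1, so a unique solution mod 59 exists.
Back-substitute for the Bézout coefficients:
1 = 7 − 3·2
1 = −3·9 + 4·7
1 = 4·25 − 11·9
1 = −11·59 + 26·25
So 25·(26) ≡ 1 (mod 59), giving 25⁻¹ ≡ 26.
x ≡ 25⁻¹·24 ≡ 26·24 ≡ 34 (mod 59).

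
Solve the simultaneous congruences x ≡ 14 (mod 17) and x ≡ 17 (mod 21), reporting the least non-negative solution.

269

Write x = 14 + 17·k. Then 17·k ≡ 17 − 14 ≡ 3 (mod 21).
Need 17⁻¹ mod 21. Extended Euclid on (21, 17):
21 = 1·17 + 4
17 = 4·4 + 1
4 = 4·1 + 0
Back-substitute:
1 = 17 − 4·4
1 = −4·21 + 5·17
17⁻¹ ≡ 5 (mod 21), so k ≡ 5·3 ≡ 15 (mod 21).
x = 14 + 17·15 = 269.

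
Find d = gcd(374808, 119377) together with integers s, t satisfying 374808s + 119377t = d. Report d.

1

Apply Euclid's algorithm to 374808 and 119377:
374808 = 3*119377 + 16677
119377 = 7*16677 + 2638
16677 = 6*2638 + 849
2638 = 3*849 + 91
849 = 9*91 + 30
91 = 3*30 + 1
30 = 30*1 + 0
gcd(374808, 119377) = 1.
Working backward:
1 = 91 − 3·30
1 = −3·849 + 28·91
1 = 28·2638 − 87·849
1 = −87·16677 + 550·2638
1 = 550·119377 − 3937·16677
1 = −3937·374808 + 12361·119377
So 1 = (-3937)·374808 + (12361)·119377.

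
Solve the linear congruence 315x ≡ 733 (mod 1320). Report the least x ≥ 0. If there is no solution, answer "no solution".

no solution

gcd(315, 1320):
1320 = 4×315 + 60
315 = 5×60 + 15
60 = 4×15 + 0
gcd = 15, but 15 ∤ 733, so the congruence has no solution.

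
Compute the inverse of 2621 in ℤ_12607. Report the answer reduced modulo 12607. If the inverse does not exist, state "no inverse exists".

Extended Euclidean algorithm:
12607 = 4·2621 + 2123
2621 = 1·2123 + 498
2123 = 4·498 + 131
498 = 3·131 + 105
131 = 1·105 + 26
105 = 4·26 + 1
26 = 26·1 + 0
Since gcd(2621, 12607) = 1, back-substitute to write 1 as a combination:
1 = 105 − 4·26
1 = −4·131 + 5·105
1 = 5·498 − 19·131
1 = −19·2123 + 81·498
1 = 81·2621 − 100·2123
1 = −100·12607 + 481·2621
So 2621·481 ≡ 1 (mod 12607).

481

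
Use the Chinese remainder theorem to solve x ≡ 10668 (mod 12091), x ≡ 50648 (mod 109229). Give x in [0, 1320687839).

Write x = 10668 + 12091·k. Then 12091·k ≡ 50648 − 10668 ≡ 39980 (mod 109229).
Need 12091⁻¹ mod 109229. Extended Euclid on (109229, 12091):
109229 = 9·12091 + 410
12091 = 29·410 + 201
410 = 2·201 + 8
201 = 25·8 + 1
8 = 8·1 + 0
Back-substitute:
1 = 201 − 25·8
1 = −25·410 + 51·201
1 = 51·12091 − 1504·410
1 = −1504·109229 + 13587·12091
12091⁻¹ ≡ 13587 (mod 109229), so k ≡ 13587·39980 ≡ 12443 (mod 109229).
x = 10668 + 12091·12443 = 150458981.

150458981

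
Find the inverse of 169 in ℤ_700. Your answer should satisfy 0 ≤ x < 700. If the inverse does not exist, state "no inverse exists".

29

Apply the Euclidean algorithm to 700 and 169:
700 = 4*169 + 24
169 = 7*24 + 1
24 = 24*1 + 0
gcd = 1, so the inverse exists. Back-substitute:
1 = 169 − 7·24
1 = −7·700 + 29·169
So 169·29 ≡ 1 (mod 700).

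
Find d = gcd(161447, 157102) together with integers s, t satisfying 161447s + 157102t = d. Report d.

Euclidean algorithm:
161447 = 1*157102 + 4345
157102 = 36*4345 + 682
4345 = 6*682 + 253
682 = 2*253 + 176
253 = 1*176 + 77
176 = 2*77 + 22
77 = 3*22 + 11
22 = 2*11 + 0
gcd(161447, 157102) = 11.
Working backward:
11 = 77 − 3·22
11 = −3·176 + 7·77
11 = 7·253 − 10·176
11 = −10·682 + 27·253
11 = 27·4345 − 172·682
11 = −172·157102 + 6219·4345
11 = 6219·161447 − 6391·157102
So 11 = (6219)·161447 + (-6391)·157102.

11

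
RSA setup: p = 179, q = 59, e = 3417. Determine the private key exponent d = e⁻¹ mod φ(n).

φ(n) = (p−1)(q−1) = 178·58 = 10324.
Need d with 3417·d ≡ 1 (mod 10324). Apply the extended Euclidean algorithm:
10324 = 3·3417 + 73
3417 = 46·73 + 59
73 = 1·59 + 14
59 = 4·14 + 3
14 = 4·3 + 2
3 = 1·2 + 1
2 = 2·1 + 0
Back-substitute:
1 = 3 − 2
1 = −14 + 5·3
1 = 5·59 − 21·14
1 = −21·73 + 26·59
1 = 26·3417 − 1217·73
1 = −1217·10324 + 3677·3417
So 3417·3677 ≡ 1 (mod 10324), hence d = 3677.

3677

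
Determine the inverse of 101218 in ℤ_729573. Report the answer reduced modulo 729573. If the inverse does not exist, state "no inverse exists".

no inverse exists

Euclidean algorithm on 729573, 101218:
729573 = 7*101218 + 21047
101218 = 4*21047 + 17030
21047 = 1*17030 + 4017
17030 = 4*4017 + 962
4017 = 4*962 + 169
962 = 5*169 + 117
169 = 1*117 + 52
117 = 2*52 + 13
52 = 4*13 + 0
gcd(101218, 729573) = 13 ≠ 1, so 101218 has no multiplicative inverse modulo 729573.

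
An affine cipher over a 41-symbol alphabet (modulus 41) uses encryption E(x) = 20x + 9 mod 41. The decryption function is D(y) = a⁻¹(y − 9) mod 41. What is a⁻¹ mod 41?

Apply the Euclidean algorithm to 41 and 20:
41 = 2·20 + 1
20 = 20·1 + 0
The gcd is 1. Working backward:
1 = 41 − 2·20
Hence 20⁻¹ ≡ -2 ≡ 39 (mod 41).

39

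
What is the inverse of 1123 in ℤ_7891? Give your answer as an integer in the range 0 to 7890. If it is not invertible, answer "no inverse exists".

gcd(7891, 1123) by repeated division:
7891 = 7×1123 + 30
1123 = 37×30 + 13
30 = 2×13 + 4
13 = 3×4 + 1
4 = 4×1 + 0
The gcd is 1. Working backward:
1 = 13 − 3·4
1 = −3·30 + 7·13
1 = 7·1123 − 262·30
1 = −262·7891 + 1841·1123
So 1123·1841 ≡ 1 (mod 7891).

1841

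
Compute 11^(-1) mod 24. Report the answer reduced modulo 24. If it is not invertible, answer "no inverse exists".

Apply the Euclidean algorithm to 24 and 11:
24 = 2×11 + 2
11 = 5×2 + 1
2 = 2×1 + 0
gcd = 1, so the inverse exists. Back-substitute:
1 = 11 − 5·2
1 = −5·24 + 11·11
So 11·11 ≡ 1 (mod 24).

11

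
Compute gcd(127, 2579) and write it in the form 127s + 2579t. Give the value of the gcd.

Euclidean algorithm:
2579 = 20×127 + 39
127 = 3×39 + 10
39 = 3×10 + 9
10 = 1×9 + 1
9 = 9×1 + 0
gcd(127, 2579) = 1.
Working backward:
1 = 10 − 9
1 = −39 + 4·10
1 = 4·127 − 13·39
1 = −13·2579 + 264·127
So 1 = (-13)·2579 + (264)·127.

1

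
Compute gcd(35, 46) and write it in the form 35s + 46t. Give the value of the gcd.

1

Euclidean algorithm:
46 = 1·35 + 11
35 = 3·11 + 2
11 = 5·2 + 1
2 = 2·1 + 0
gcd(35, 46) = 1.
Working backward:
1 = 11 − 5·2
1 = −5·35 + 16·11
1 = 16·46 − 21·35
So 1 = (16)·46 + (-21)·35.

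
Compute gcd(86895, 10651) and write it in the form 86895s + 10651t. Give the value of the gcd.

Repeated division:
86895 = 8*10651 + 1687
10651 = 6*1687 + 529
1687 = 3*529 + 100
529 = 5*100 + 29
100 = 3*29 + 13
29 = 2*13 + 3
13 = 4*3 + 1
3 = 3*1 + 0
gcd(86895, 10651) = 1.
Working backward:
1 = 13 − 4·3
1 = −4·29 + 9·13
1 = 9·100 − 31·29
1 = −31·529 + 164·100
1 = 164·1687 − 523·529
1 = −523·10651 + 3302·1687
1 = 3302·86895 − 26939·10651
So 1 = (3302)·86895 + (-26939)·10651.

1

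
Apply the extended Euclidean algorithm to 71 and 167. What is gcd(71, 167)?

Euclidean algorithm:
167 = 2×71 + 25
71 = 2×25 + 21
25 = 1×21 + 4
21 = 5×4 + 1
4 = 4×1 + 0
gcd(71, 167) = 1.
Back-substituting:
1 = 21 − 5·4
1 = −5·25 + 6·21
1 = 6·71 − 17·25
1 = −17·167 + 40·71
So 1 = (-17)·167 + (40)·71.

1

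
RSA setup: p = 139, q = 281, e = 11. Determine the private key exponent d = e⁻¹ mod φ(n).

14051

φ(n) = (p−1)(q−1) = 138·280 = 38640.
Need d with 11·d ≡ 1 (mod 38640). Apply the extended Euclidean algorithm:
38640 = 3512×11 + 8
11 = 1×8 + 3
8 = 2×3 + 2
3 = 1×2 + 1
2 = 2×1 + 0
Back-substitute:
1 = 3 − 2
1 = −8 + 3·3
1 = 3·11 − 4·8
1 = −4·38640 + 14051·11
So 11·14051 ≡ 1 (mod 38640), hence d = 14051.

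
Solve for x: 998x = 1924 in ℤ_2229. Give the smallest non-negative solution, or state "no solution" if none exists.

First find gcd(998, 2229):
2229 = 2*998 + 233
998 = 4*233 + 66
233 = 3*66 + 35
66 = 1*35 + 31
35 = 1*31 + 4
31 = 7*4 + 3
4 = 1*3 + 1
3 = 3*1 + 0
gcd = 1, so a unique solution mod 2229 exists.
Back-substitute for the Bézout coefficients:
1 = 4 − 3
1 = −31 + 8·4
1 = 8·35 − 9·31
1 = −9·66 + 17·35
1 = 17·233 − 60·66
1 = −60·998 + 257·233
1 = 257·2229 − 574·998
So 998·(-574) ≡ 1 (mod 2229), giving 998⁻¹ ≡ 1655.
x ≡ 998⁻¹·1924 ≡ 1655·1924 ≡ 1208 (mod 2229).

1208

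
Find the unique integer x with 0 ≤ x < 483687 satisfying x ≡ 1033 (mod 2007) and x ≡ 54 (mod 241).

386377

Write x = 1033 + 2007·k. Then 2007·k ≡ 54 − 1033 ≡ 226 (mod 241).
Need 2007⁻¹ mod 241. Extended Euclid on (241, 79):
241 = 3×79 + 4
79 = 19×4 + 3
4 = 1×3 + 1
3 = 3×1 + 0
Back-substitute:
1 = 4 − 3
1 = −79 + 20·4
1 = 20·241 − 61·79
2007⁻¹ ≡ 180 (mod 241), so k ≡ 180·226 ≡ 192 (mod 241).
x = 1033 + 2007·192 = 386377.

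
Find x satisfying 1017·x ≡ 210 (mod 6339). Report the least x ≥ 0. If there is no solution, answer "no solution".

First find gcd(1017, 6339):
6339 = 6*1017 + 237
1017 = 4*237 + 69
237 = 3*69 + 30
69 = 2*30 + 9
30 = 3*9 + 3
9 = 3*3 + 0
gcd = 3 and 3 | 210, so solutions exist. Divide through by 3: 339x ≡ 70 (mod 2113).
Now find 339⁻¹ mod 2113:
2113 = 6×339 + 79
339 = 4×79 + 23
79 = 3×23 + 10
23 = 2×10 + 3
10 = 3×3 + 1
3 = 3×1 + 0
Back-substitute:
1 = 10 − 3·3
1 = −3·23 + 7·10
1 = 7·79 − 24·23
1 = −24·339 + 103·79
1 = 103·2113 − 642·339
So 339·(-642) ≡ 1 (mod 2113), i.e. 339⁻¹ ≡ 1471.
Then x ≡ 1471·70 ≡ 1546 (mod 2113); the smallest non-negative solution is x = 1546.

1546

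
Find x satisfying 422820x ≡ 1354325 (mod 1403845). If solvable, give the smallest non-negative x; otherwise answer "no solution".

First find gcd(422820, 1403845):
1403845 = 3×422820 + 135385
422820 = 3×135385 + 16665
135385 = 8×16665 + 2065
16665 = 8×2065 + 145
2065 = 14×145 + 35
145 = 4×35 + 5
35 = 7×5 + 0
gcd = 5 and 5 | 1354325, so solutions exist. Divide through by 5: 84564x ≡ 270865 (mod 280769).
Now find 84564⁻¹ mod 280769:
280769 = 3·84564 + 27077
84564 = 3·27077 + 3333
27077 = 8·3333 + 413
3333 = 8·413 + 29
413 = 14·29 + 7
29 = 4·7 + 1
7 = 7·1 + 0
Back-substitute:
1 = 29 − 4·7
1 = −4·413 + 57·29
1 = 57·3333 − 460·413
1 = −460·27077 + 3737·3333
1 = 3737·84564 − 11671·27077
1 = −11671·280769 + 38750·84564
So 84564⁻¹ ≡ 38750 (mod 280769).
Then x ≡ 38750·270865 ≡ 31223 (mod 280769); the smallest non-negative solution is x = 31223.

31223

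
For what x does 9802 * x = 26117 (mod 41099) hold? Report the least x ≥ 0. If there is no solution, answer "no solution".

5726

First find gcd(9802, 41099):
41099 = 4·9802 + 1891
9802 = 5·1891 + 347
1891 = 5·347 + 156
347 = 2·156 + 35
156 = 4·35 + 16
35 = 2·16 + 3
16 = 5·3 + 1
3 = 3·1 + 0
gcd = 1, so a unique solution mod 41099 exists.
Back-substitute for the Bézout coefficients:
1 = 16 − 5·3
1 = −5·35 + 11·16
1 = 11·156 − 49·35
1 = −49·347 + 109·156
1 = 109·1891 − 594·347
1 = −594·9802 + 3079·1891
1 = 3079·41099 − 12910·9802
So 9802·(-12910) ≡ 1 (mod 41099), giving 9802⁻¹ ≡ 28189.
x ≡ 9802⁻¹·26117 ≡ 28189·26117 ≡ 5726 (mod 41099).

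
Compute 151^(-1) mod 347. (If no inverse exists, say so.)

Extended Euclidean algorithm:
347 = 2×151 + 45
151 = 3×45 + 16
45 = 2×16 + 13
16 = 1×13 + 3
13 = 4×3 + 1
3 = 3×1 + 0
The gcd is 1. Working backward:
1 = 13 − 4·3
1 = −4·16 + 5·13
1 = 5·45 − 14·16
1 = −14·151 + 47·45
1 = 47·347 − 108·151
So 151·(-108) ≡ 1 (mod 347), and -108 ≡ 239 (mod 347).

239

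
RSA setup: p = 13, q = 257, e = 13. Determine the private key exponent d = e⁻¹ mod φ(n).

φ(n) = (p−1)(q−1) = 12·256 = 3072.
Need d with 13·d ≡ 1 (mod 3072). Apply the extended Euclidean algorithm:
3072 = 236·13 + 4
13 = 3·4 + 1
4 = 4·1 + 0
Back-substitute:
1 = 13 − 3·4
1 = −3·3072 + 709·13
So 13·709 ≡ 1 (mod 3072), hence d = 709.

709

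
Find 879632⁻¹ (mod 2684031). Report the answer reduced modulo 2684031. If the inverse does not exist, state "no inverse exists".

Apply the Euclidean algorithm to 2684031 and 879632:
2684031 = 3×879632 + 45135
879632 = 19×45135 + 22067
45135 = 2×22067 + 1001
22067 = 22×1001 + 45
1001 = 22×45 + 11
45 = 4×11 + 1
11 = 11×1 + 0
Since gcd(879632, 2684031) = 1, back-substitute to write 1 as a combination:
1 = 45 − 4·11
1 = −4·1001 + 89·45
1 = 89·22067 − 1962·1001
1 = −1962·45135 + 4013·22067
1 = 4013·879632 − 78209·45135
1 = −78209·2684031 + 238640·879632
So 879632·238640 ≡ 1 (mod 2684031).

238640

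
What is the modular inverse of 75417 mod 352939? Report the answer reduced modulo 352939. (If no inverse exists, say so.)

309103

Extended Euclidean algorithm:
352939 = 4*75417 + 51271
75417 = 1*51271 + 24146
51271 = 2*24146 + 2979
24146 = 8*2979 + 314
2979 = 9*314 + 153
314 = 2*153 + 8
153 = 19*8 + 1
8 = 8*1 + 0
The gcd is 1. Working backward:
1 = 153 − 19·8
1 = −19·314 + 39·153
1 = 39·2979 − 370·314
1 = −370·24146 + 2999·2979
1 = 2999·51271 − 6368·24146
1 = −6368·75417 + 9367·51271
1 = 9367·352939 − 43836·75417
Thus 75417·(-43836) ≡ 1 (mod 352939); reducing, -43836 mod 352939 = 309103.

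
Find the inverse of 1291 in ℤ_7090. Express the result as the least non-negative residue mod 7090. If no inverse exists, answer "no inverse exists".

Apply the Euclidean algorithm to 7090 and 1291:
7090 = 5*1291 + 635
1291 = 2*635 + 21
635 = 30*21 + 5
21 = 4*5 + 1
5 = 5*1 + 0
Since gcd(1291, 7090) = 1, back-substitute to write 1 as a combination:
1 = 21 − 4·5
1 = −4·635 + 121·21
1 = 121·1291 − 246·635
1 = −246·7090 + 1351·1291
So 1291·1351 ≡ 1 (mod 7090).

1351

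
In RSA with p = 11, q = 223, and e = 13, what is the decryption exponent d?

1537

φ(n) = (p−1)(q−1) = 10·222 = 2220.
Need d with 13·d ≡ 1 (mod 2220). Apply the extended Euclidean algorithm:
2220 = 170·13 + 10
13 = 1·10 + 3
10 = 3·3 + 1
3 = 3·1 + 0
Back-substitute:
1 = 10 − 3·3
1 = −3·13 + 4·10
1 = 4·2220 − 683·13
So 13·(-683) ≡ 1 (mod 2220), hence d ≡ -683 ≡ 1537 (mod 2220).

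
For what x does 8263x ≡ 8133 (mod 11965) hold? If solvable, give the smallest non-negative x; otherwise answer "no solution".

3246

First find gcd(8263, 11965):
11965 = 1*8263 + 3702
8263 = 2*3702 + 859
3702 = 4*859 + 266
859 = 3*266 + 61
266 = 4*61 + 22
61 = 2*22 + 17
22 = 1*17 + 5
17 = 3*5 + 2
5 = 2*2 + 1
2 = 2*1 + 0
gcd = 1, so a unique solution mod 11965 exists.
Back-substitute for the Bézout coefficients:
1 = 5 − 2·2
1 = −2·17 + 7·5
1 = 7·22 − 9·17
1 = −9·61 + 25·22
1 = 25·266 − 109·61
1 = −109·859 + 352·266
1 = 352·3702 − 1517·859
1 = −1517·8263 + 3386·3702
1 = 3386·11965 − 4903·8263
So 8263·(-4903) ≡ 1 (mod 11965), giving 8263⁻¹ ≡ 7062.
x ≡ 8263⁻¹·8133 ≡ 7062·8133 ≡ 3246 (mod 11965).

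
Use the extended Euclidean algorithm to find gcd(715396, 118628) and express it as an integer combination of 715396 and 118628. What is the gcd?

Repeated division:
715396 = 6*118628 + 3628
118628 = 32*3628 + 2532
3628 = 1*2532 + 1096
2532 = 2*1096 + 340
1096 = 3*340 + 76
340 = 4*76 + 36
76 = 2*36 + 4
36 = 9*4 + 0
gcd(715396, 118628) = 4.
Back-substituting:
4 = 76 − 2·36
4 = −2·340 + 9·76
4 = 9·1096 − 29·340
4 = −29·2532 + 67·1096
4 = 67·3628 − 96·2532
4 = −96·118628 + 3139·3628
4 = 3139·715396 − 18930·118628
So 4 = (3139)·715396 + (-18930)·118628.

4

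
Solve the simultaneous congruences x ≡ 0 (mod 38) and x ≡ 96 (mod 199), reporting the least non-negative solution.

Write x = 0 + 38·k. Then 38·k ≡ 96 − 0 ≡ 96 (mod 199).
Need 38⁻¹ mod 199. Extended Euclid on (199, 38):
199 = 5·38 + 9
38 = 4·9 + 2
9 = 4·2 + 1
2 = 2·1 + 0
Back-substitute:
1 = 9 − 4·2
1 = −4·38 + 17·9
1 = 17·199 − 89·38
38⁻¹ ≡ 110 (mod 199), so k ≡ 110·96 ≡ 13 (mod 199).
x = 0 + 38·13 = 494.

494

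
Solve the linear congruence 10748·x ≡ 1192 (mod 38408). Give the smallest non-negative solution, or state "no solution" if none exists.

1040

First find gcd(10748, 38408):
38408 = 3×10748 + 6164
10748 = 1×6164 + 4584
6164 = 1×4584 + 1580
4584 = 2×1580 + 1424
1580 = 1×1424 + 156
1424 = 9×156 + 20
156 = 7×20 + 16
20 = 1×16 + 4
16 = 4×4 + 0
gcd = 4 and 4 | 1192, so solutions exist. Divide through by 4: 2687x ≡ 298 (mod 9602).
Now find 2687⁻¹ mod 9602:
9602 = 3*2687 + 1541
2687 = 1*1541 + 1146
1541 = 1*1146 + 395
1146 = 2*395 + 356
395 = 1*356 + 39
356 = 9*39 + 5
39 = 7*5 + 4
5 = 1*4 + 1
4 = 4*1 + 0
Back-substitute:
1 = 5 − 4
1 = −39 + 8·5
1 = 8·356 − 73·39
1 = −73·395 + 81·356
1 = 81·1146 − 235·395
1 = −235·1541 + 316·1146
1 = 316·2687 − 551·1541
1 = −551·9602 + 1969·2687
So 2687⁻¹ ≡ 1969 (mod 9602).
Then x ≡ 1969·298 ≡ 1040 (mod 9602); the smallest non-negative solution is x = 1040.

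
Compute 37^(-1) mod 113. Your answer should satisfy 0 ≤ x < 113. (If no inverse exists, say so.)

Extended Euclidean algorithm:
113 = 3*37 + 2
37 = 18*2 + 1
2 = 2*1 + 0
The gcd is 1. Working backward:
1 = 37 − 18·2
1 = −18·113 + 55·37
So 37·55 ≡ 1 (mod 113).

55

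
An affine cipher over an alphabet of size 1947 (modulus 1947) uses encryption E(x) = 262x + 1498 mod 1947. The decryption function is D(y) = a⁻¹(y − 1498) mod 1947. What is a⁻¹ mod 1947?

379

Apply the Euclidean algorithm to 1947 and 262:
1947 = 7×262 + 113
262 = 2×113 + 36
113 = 3×36 + 5
36 = 7×5 + 1
5 = 5×1 + 0
The gcd is 1. Working backward:
1 = 36 − 7·5
1 = −7·113 + 22·36
1 = 22·262 − 51·113
1 = −51·1947 + 379·262
So 262·379 ≡ 1 (mod 1947).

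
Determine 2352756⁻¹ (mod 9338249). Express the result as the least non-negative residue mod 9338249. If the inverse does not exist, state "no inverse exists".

Extended Euclidean algorithm:
9338249 = 3·2352756 + 2279981
2352756 = 1·2279981 + 72775
2279981 = 31·72775 + 23956
72775 = 3·23956 + 907
23956 = 26·907 + 374
907 = 2·374 + 159
374 = 2·159 + 56
159 = 2·56 + 47
56 = 1·47 + 9
47 = 5·9 + 2
9 = 4·2 + 1
2 = 2·1 + 0
gcd = 1, so the inverse exists. Back-substitute:
1 = 9 − 4·2
1 = −4·47 + 21·9
1 = 21·56 − 25·47
1 = −25·159 + 71·56
1 = 71·374 − 167·159
1 = −167·907 + 405·374
1 = 405·23956 − 10697·907
1 = −10697·72775 + 32496·23956
1 = 32496·2279981 − 1018073·72775
1 = −1018073·2352756 + 1050569·2279981
1 = 1050569·9338249 − 4169780·2352756
Thus 2352756·(-4169780) ≡ 1 (mod 9338249); reducing, -4169780 mod 9338249 = 5168469.

5168469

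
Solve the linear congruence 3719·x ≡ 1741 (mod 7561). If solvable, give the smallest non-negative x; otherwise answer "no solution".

4705

First find gcd(3719, 7561):
7561 = 2·3719 + 123
3719 = 30·123 + 29
123 = 4·29 + 7
29 = 4·7 + 1
7 = 7·1 + 0
gcd = 1, so a unique solution mod 7561 exists.
Back-substitute for the Bézout coefficients:
1 = 29 − 4·7
1 = −4·123 + 17·29
1 = 17·3719 − 514·123
1 = −514·7561 + 1045·3719
So 3719·(1045) ≡ 1 (mod 7561), giving 3719⁻¹ ≡ 1045.
x ≡ 3719⁻¹·1741 ≡ 1045·1741 ≡ 4705 (mod 7561).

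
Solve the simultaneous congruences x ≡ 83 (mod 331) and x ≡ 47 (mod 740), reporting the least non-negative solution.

Write x = 83 + 331·k. Then 331·k ≡ 47 − 83 ≡ 704 (mod 740).
Need 331⁻¹ mod 740. Extended Euclid on (740, 331):
740 = 2×331 + 78
331 = 4×78 + 19
78 = 4×19 + 2
19 = 9×2 + 1
2 = 2×1 + 0
Back-substitute:
1 = 19 − 9·2
1 = −9·78 + 37·19
1 = 37·331 − 157·78
1 = −157·740 + 351·331
331⁻¹ ≡ 351 (mod 740), so k ≡ 351·704 ≡ 684 (mod 740).
x = 83 + 331·684 = 226487.

226487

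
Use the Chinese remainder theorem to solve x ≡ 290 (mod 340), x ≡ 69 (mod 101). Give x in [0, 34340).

22390

Write x = 290 + 340·k. Then 340·k ≡ 69 − 290 ≡ 82 (mod 101).
Need 340⁻¹ mod 101. Extended Euclid on (101, 37):
101 = 2×37 + 27
37 = 1×27 + 10
27 = 2×10 + 7
10 = 1×7 + 3
7 = 2×3 + 1
3 = 3×1 + 0
Back-substitute:
1 = 7 − 2·3
1 = −2·10 + 3·7
1 = 3·27 − 8·10
1 = −8·37 + 11·27
1 = 11·101 − 30·37
340⁻¹ ≡ 71 (mod 101), so k ≡ 71·82 ≡ 65 (mod 101).
x = 290 + 340·65 = 22390.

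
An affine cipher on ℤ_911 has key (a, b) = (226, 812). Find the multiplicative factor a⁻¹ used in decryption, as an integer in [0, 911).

Run Euclid on (911, 226):
911 = 4×226 + 7
226 = 32×7 + 2
7 = 3×2 + 1
2 = 2×1 + 0
gcd = 1, so the inverse exists. Back-substitute:
1 = 7 − 3·2
1 = −3·226 + 97·7
1 = 97·911 − 391·226
So 226·(-391) ≡ 1 (mod 911), and -391 ≡ 520 (mod 911).

520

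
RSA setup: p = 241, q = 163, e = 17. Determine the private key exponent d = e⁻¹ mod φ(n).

φ(n) = (p−1)(q−1) = 240·162 = 38880.
Need d with 17·d ≡ 1 (mod 38880). Apply the extended Euclidean algorithm:
38880 = 2287·17 + 1
17 = 17·1 + 0
Back-substitute:
1 = 38880 − 2287·17
So 17·(-2287) ≡ 1 (mod 38880), hence d ≡ -2287 ≡ 36593 (mod 38880).

36593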